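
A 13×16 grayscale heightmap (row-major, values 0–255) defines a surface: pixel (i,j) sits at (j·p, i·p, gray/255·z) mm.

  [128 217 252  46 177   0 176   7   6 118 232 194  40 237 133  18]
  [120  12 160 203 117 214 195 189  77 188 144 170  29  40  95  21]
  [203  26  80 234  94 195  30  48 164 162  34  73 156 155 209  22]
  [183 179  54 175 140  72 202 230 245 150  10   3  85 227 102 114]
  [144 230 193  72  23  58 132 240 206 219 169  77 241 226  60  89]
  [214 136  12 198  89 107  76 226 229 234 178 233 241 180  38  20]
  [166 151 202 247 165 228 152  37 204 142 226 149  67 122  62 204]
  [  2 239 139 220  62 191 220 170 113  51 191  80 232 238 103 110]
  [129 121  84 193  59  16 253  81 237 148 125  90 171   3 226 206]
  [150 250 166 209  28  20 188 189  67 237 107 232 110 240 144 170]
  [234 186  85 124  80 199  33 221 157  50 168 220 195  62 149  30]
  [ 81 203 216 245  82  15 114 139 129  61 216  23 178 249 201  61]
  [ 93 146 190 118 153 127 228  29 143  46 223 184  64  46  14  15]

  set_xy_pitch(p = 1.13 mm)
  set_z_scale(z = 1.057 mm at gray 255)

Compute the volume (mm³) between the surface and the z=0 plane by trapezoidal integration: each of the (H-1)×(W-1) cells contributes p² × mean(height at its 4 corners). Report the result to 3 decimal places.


133.698

height_mm = gray/255 × 1.057; cell vol = 1.13² × mean(4 corners)
unit = 1.13² × 1.057 / (4×255) = 0.00132322 mm³ per gray-sum
row 0: Σ corner-gray over 15 cells = 7623  → 10.0869
row 1: Σ corner-gray over 15 cells = 7352  → 9.7283
row 2: Σ corner-gray over 15 cells = 7590  → 10.0432
row 3: Σ corner-gray over 15 cells = 8570  → 11.3400
row 4: Σ corner-gray over 15 cells = 9113  → 12.0585
row 5: Σ corner-gray over 15 cells = 9266  → 12.2609
row 6: Σ corner-gray over 15 cells = 9288  → 12.2901
row 7: Σ corner-gray over 15 cells = 8559  → 11.3254
row 8: Σ corner-gray over 15 cells = 8643  → 11.4366
row 9: Σ corner-gray over 15 cells = 8816  → 11.6655
row 10: Σ corner-gray over 15 cells = 8406  → 11.1230
row 11: Σ corner-gray over 15 cells = 7814  → 10.3396
Σ rows: total corner-gray = 101040  → 133.6980 mm³


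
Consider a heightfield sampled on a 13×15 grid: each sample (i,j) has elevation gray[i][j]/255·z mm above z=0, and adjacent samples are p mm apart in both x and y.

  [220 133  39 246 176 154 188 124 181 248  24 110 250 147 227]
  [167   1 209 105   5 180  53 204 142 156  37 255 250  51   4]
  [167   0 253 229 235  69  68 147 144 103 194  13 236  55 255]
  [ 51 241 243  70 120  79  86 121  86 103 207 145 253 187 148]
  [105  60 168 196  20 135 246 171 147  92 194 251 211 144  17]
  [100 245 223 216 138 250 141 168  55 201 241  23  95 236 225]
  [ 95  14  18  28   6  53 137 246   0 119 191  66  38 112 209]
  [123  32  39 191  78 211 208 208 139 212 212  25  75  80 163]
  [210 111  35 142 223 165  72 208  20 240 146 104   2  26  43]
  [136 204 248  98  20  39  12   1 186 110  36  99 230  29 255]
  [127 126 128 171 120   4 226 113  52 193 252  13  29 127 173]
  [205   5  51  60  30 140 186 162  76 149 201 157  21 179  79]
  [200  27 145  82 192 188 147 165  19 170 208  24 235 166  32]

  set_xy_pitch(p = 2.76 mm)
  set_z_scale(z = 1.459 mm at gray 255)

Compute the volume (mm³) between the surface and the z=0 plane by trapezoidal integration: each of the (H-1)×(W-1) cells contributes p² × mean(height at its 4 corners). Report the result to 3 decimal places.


height_mm = gray/255 × 1.459; cell vol = 2.76² × mean(4 corners)
unit = 2.76² × 1.459 / (4×255) = 0.0108962 mm³ per gray-sum
row 0: Σ corner-gray over 14 cells = 7954  → 86.6680
row 1: Σ corner-gray over 14 cells = 7381  → 80.4245
row 2: Σ corner-gray over 14 cells = 7995  → 87.1148
row 3: Σ corner-gray over 14 cells = 8273  → 90.1439
row 4: Σ corner-gray over 14 cells = 8981  → 97.8584
row 5: Σ corner-gray over 14 cells = 7149  → 77.8966
row 6: Σ corner-gray over 14 cells = 6066  → 66.0961
row 7: Σ corner-gray over 14 cells = 6947  → 75.6956
row 8: Σ corner-gray over 14 cells = 6256  → 68.1663
row 9: Σ corner-gray over 14 cells = 6423  → 69.9860
row 10: Σ corner-gray over 14 cells = 6526  → 71.1083
row 11: Σ corner-gray over 14 cells = 6886  → 75.0309
Σ rows: total corner-gray = 86837  → 946.1894 mm³

946.189


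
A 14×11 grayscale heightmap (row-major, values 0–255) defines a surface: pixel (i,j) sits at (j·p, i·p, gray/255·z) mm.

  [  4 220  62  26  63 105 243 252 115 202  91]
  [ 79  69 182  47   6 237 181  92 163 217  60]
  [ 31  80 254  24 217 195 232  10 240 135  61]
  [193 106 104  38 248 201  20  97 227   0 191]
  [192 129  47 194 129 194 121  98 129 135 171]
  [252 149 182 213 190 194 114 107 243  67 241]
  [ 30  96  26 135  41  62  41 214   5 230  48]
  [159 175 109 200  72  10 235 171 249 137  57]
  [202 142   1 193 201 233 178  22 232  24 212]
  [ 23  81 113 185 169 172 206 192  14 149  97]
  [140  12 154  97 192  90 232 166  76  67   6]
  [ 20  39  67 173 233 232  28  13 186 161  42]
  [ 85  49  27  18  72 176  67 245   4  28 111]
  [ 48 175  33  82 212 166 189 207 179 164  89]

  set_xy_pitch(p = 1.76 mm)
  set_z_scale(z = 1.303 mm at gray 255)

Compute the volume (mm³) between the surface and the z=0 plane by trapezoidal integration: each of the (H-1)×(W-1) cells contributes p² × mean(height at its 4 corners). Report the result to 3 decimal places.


height_mm = gray/255 × 1.303; cell vol = 1.76² × mean(4 corners)
unit = 1.76² × 1.303 / (4×255) = 0.00395703 mm³ per gray-sum
row 0: Σ corner-gray over 10 cells = 5198  → 20.5687
row 1: Σ corner-gray over 10 cells = 5393  → 21.3403
row 2: Σ corner-gray over 10 cells = 5332  → 21.0989
row 3: Σ corner-gray over 10 cells = 5181  → 20.5014
row 4: Σ corner-gray over 10 cells = 6126  → 24.2408
row 5: Σ corner-gray over 10 cells = 5189  → 20.5330
row 6: Σ corner-gray over 10 cells = 4710  → 18.6376
row 7: Σ corner-gray over 10 cells = 5798  → 22.9429
row 8: Σ corner-gray over 10 cells = 5548  → 21.9536
row 9: Σ corner-gray over 10 cells = 5000  → 19.7852
row 10: Σ corner-gray over 10 cells = 4644  → 18.3765
row 11: Σ corner-gray over 10 cells = 3894  → 15.4087
row 12: Σ corner-gray over 10 cells = 4519  → 17.8818
Σ rows: total corner-gray = 66532  → 263.2693 mm³

263.269


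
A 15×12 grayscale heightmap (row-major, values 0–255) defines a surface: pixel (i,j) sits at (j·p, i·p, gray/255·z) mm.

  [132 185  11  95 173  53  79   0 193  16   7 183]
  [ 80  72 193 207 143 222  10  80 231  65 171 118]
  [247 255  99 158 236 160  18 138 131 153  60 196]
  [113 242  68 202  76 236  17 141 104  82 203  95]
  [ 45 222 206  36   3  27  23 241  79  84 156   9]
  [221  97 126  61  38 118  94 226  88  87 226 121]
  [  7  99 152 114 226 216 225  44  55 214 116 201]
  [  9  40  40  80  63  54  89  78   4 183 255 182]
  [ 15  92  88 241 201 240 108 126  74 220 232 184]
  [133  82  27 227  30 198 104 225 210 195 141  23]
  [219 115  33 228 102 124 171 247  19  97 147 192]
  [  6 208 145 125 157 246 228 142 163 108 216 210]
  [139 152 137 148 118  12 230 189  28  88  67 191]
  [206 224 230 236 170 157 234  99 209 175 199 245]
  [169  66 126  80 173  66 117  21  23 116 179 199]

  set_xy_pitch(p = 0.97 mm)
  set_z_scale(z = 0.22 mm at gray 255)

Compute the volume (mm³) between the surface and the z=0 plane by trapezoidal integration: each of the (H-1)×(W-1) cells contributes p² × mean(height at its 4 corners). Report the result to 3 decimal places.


16.808

height_mm = gray/255 × 0.22; cell vol = 0.97² × mean(4 corners)
unit = 0.97² × 0.22 / (4×255) = 0.000202939 mm³ per gray-sum
row 0: Σ corner-gray over 11 cells = 4925  → 0.9995
row 1: Σ corner-gray over 11 cells = 6245  → 1.2674
row 2: Σ corner-gray over 11 cells = 6209  → 1.2600
row 3: Σ corner-gray over 11 cells = 5158  → 1.0468
row 4: Σ corner-gray over 11 cells = 4872  → 0.9887
row 5: Σ corner-gray over 11 cells = 5794  → 1.1758
row 6: Σ corner-gray over 11 cells = 5093  → 1.0336
row 7: Σ corner-gray over 11 cells = 5406  → 1.0971
row 8: Σ corner-gray over 11 cells = 6477  → 1.3144
row 9: Σ corner-gray over 11 cells = 6011  → 1.2199
row 10: Σ corner-gray over 11 cells = 6669  → 1.3534
row 11: Σ corner-gray over 11 cells = 6360  → 1.2907
row 12: Σ corner-gray over 11 cells = 6985  → 1.4175
row 13: Σ corner-gray over 11 cells = 6619  → 1.3433
Σ rows: total corner-gray = 82823  → 16.8080 mm³


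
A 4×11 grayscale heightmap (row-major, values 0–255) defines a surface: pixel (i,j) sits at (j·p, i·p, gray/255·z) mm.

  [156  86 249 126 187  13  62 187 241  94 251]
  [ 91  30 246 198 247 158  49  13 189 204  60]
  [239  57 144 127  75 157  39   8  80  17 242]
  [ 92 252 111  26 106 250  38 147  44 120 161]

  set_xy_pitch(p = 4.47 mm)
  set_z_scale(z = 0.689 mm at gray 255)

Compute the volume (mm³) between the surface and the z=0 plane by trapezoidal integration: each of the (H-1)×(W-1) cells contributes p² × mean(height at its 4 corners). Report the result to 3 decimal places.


199.133

height_mm = gray/255 × 0.689; cell vol = 4.47² × mean(4 corners)
unit = 4.47² × 0.689 / (4×255) = 0.0134969 mm³ per gray-sum
row 0: Σ corner-gray over 10 cells = 5716  → 77.1483
row 1: Σ corner-gray over 10 cells = 4708  → 63.5434
row 2: Σ corner-gray over 10 cells = 4330  → 58.4416
Σ rows: total corner-gray = 14754  → 199.1333 mm³


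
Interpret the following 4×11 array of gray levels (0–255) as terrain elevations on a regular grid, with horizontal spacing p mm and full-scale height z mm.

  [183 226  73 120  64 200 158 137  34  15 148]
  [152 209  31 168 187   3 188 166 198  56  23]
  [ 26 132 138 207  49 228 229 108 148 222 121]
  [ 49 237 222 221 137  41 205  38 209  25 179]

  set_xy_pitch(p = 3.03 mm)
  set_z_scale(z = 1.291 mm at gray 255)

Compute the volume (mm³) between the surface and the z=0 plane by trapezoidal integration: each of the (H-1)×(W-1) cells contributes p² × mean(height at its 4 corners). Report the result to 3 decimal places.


192.836

height_mm = gray/255 × 1.291; cell vol = 3.03² × mean(4 corners)
unit = 3.03² × 1.291 / (4×255) = 0.0116201 mm³ per gray-sum
row 0: Σ corner-gray over 10 cells = 4972  → 57.7753
row 1: Σ corner-gray over 10 cells = 5656  → 65.7235
row 2: Σ corner-gray over 10 cells = 5967  → 69.3374
Σ rows: total corner-gray = 16595  → 192.8362 mm³


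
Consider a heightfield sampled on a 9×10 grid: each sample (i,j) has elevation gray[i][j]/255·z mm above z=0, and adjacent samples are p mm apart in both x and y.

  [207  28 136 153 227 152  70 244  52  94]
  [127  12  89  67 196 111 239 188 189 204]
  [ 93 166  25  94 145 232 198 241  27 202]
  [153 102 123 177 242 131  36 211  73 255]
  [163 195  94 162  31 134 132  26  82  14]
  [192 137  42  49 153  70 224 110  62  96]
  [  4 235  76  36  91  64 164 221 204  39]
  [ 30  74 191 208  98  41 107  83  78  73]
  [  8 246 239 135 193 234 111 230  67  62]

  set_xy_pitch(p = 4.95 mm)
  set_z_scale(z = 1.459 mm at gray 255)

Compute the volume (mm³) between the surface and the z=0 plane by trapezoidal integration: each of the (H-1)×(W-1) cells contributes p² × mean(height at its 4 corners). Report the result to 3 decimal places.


1284.411

height_mm = gray/255 × 1.459; cell vol = 4.95² × mean(4 corners)
unit = 4.95² × 1.459 / (4×255) = 0.0350482 mm³ per gray-sum
row 0: Σ corner-gray over 9 cells = 4938  → 173.0679
row 1: Σ corner-gray over 9 cells = 5064  → 177.4840
row 2: Σ corner-gray over 9 cells = 5149  → 180.4631
row 3: Σ corner-gray over 9 cells = 4487  → 157.2612
row 4: Σ corner-gray over 9 cells = 3871  → 135.6715
row 5: Σ corner-gray over 9 cells = 4207  → 147.4477
row 6: Σ corner-gray over 9 cells = 4088  → 143.2770
row 7: Σ corner-gray over 9 cells = 4843  → 169.7384
Σ rows: total corner-gray = 36647  → 1284.4108 mm³


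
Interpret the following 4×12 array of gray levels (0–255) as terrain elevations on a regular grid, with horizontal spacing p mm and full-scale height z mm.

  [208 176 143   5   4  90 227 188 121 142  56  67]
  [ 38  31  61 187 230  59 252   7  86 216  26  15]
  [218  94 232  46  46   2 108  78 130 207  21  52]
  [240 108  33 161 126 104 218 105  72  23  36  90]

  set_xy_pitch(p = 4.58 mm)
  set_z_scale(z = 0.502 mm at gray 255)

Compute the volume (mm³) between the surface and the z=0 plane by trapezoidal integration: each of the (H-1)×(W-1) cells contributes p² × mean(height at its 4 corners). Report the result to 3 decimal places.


height_mm = gray/255 × 0.502; cell vol = 4.58² × mean(4 corners)
unit = 4.58² × 0.502 / (4×255) = 0.0103237 mm³ per gray-sum
row 0: Σ corner-gray over 11 cells = 4942  → 51.0196
row 1: Σ corner-gray over 11 cells = 4561  → 47.0863
row 2: Σ corner-gray over 11 cells = 4500  → 46.4566
Σ rows: total corner-gray = 14003  → 144.5625 mm³

144.562


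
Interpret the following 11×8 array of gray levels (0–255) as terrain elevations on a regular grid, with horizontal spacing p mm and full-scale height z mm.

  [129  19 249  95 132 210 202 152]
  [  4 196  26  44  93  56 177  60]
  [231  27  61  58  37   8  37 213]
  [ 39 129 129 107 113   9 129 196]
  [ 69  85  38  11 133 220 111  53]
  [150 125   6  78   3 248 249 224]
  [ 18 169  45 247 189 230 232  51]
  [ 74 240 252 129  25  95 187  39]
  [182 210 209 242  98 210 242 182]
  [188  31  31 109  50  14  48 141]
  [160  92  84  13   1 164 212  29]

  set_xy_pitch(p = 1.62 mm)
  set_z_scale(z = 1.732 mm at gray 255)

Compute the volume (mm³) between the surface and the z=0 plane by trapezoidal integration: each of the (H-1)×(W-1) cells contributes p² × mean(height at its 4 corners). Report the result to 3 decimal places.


height_mm = gray/255 × 1.732; cell vol = 1.62² × mean(4 corners)
unit = 1.62² × 1.732 / (4×255) = 0.00445633 mm³ per gray-sum
row 0: Σ corner-gray over 7 cells = 3343  → 14.8975
row 1: Σ corner-gray over 7 cells = 2148  → 9.5722
row 2: Σ corner-gray over 7 cells = 2367  → 10.5481
row 3: Σ corner-gray over 7 cells = 2785  → 12.4109
row 4: Σ corner-gray over 7 cells = 3110  → 13.8592
row 5: Σ corner-gray over 7 cells = 4085  → 18.2041
row 6: Σ corner-gray over 7 cells = 4262  → 18.9929
row 7: Σ corner-gray over 7 cells = 4755  → 21.1899
row 8: Σ corner-gray over 7 cells = 3681  → 16.4038
row 9: Σ corner-gray over 7 cells = 2216  → 9.8752
Σ rows: total corner-gray = 32752  → 145.9539 mm³

145.954


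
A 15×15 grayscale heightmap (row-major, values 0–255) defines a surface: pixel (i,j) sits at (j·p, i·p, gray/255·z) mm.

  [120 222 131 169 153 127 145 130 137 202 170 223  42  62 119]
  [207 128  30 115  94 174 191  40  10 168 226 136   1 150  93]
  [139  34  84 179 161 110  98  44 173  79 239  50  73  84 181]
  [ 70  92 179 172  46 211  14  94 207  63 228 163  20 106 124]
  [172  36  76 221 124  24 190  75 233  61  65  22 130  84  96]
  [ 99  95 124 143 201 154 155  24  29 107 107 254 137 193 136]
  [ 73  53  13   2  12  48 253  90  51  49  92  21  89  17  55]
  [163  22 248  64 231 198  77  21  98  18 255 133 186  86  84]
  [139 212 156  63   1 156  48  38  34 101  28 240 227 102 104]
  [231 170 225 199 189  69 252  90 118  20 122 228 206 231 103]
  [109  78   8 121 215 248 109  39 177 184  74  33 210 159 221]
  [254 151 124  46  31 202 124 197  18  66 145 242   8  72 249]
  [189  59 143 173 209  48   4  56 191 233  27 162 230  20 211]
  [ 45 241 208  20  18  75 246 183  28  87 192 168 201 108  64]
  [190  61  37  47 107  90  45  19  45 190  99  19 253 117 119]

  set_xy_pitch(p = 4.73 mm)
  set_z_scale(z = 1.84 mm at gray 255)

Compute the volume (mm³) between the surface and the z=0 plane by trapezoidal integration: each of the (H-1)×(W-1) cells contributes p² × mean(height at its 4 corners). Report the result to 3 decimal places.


height_mm = gray/255 × 1.84; cell vol = 4.73² × mean(4 corners)
unit = 4.73² × 1.84 / (4×255) = 0.040359 mm³ per gray-sum
row 0: Σ corner-gray over 14 cells = 7291  → 294.2572
row 1: Σ corner-gray over 14 cells = 6362  → 256.7637
row 2: Σ corner-gray over 14 cells = 6520  → 263.1404
row 3: Σ corner-gray over 14 cells = 6334  → 255.6336
row 4: Σ corner-gray over 14 cells = 6631  → 267.6202
row 5: Σ corner-gray over 14 cells = 5389  → 217.4944
row 6: Σ corner-gray over 14 cells = 5229  → 211.0370
row 7: Σ corner-gray over 14 cells = 6576  → 265.4005
row 8: Σ corner-gray over 14 cells = 7627  → 307.8178
row 9: Σ corner-gray over 14 cells = 8212  → 331.4278
row 10: Σ corner-gray over 14 cells = 6995  → 282.3109
row 11: Σ corner-gray over 14 cells = 6865  → 277.0642
row 12: Σ corner-gray over 14 cells = 7169  → 289.3334
row 13: Σ corner-gray over 14 cells = 6226  → 251.2749
Σ rows: total corner-gray = 93426  → 3770.5759 mm³

3770.576


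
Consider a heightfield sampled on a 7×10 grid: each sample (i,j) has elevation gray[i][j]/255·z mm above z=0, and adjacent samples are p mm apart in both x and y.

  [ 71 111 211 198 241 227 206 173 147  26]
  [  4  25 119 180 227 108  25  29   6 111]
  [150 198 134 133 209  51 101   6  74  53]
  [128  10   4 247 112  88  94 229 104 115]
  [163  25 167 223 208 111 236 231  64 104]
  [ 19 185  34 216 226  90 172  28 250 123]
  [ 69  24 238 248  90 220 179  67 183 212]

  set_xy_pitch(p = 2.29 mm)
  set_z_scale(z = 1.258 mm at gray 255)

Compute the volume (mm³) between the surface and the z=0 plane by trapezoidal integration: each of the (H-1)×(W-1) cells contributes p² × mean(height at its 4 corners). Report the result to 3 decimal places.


height_mm = gray/255 × 1.258; cell vol = 2.29² × mean(4 corners)
unit = 2.29² × 1.258 / (4×255) = 0.00646772 mm³ per gray-sum
row 0: Σ corner-gray over 9 cells = 4678  → 30.2560
row 1: Σ corner-gray over 9 cells = 3568  → 23.0768
row 2: Σ corner-gray over 9 cells = 4034  → 26.0908
row 3: Σ corner-gray over 9 cells = 4816  → 31.1486
row 4: Σ corner-gray over 9 cells = 5341  → 34.5441
row 5: Σ corner-gray over 9 cells = 5323  → 34.4277
Σ rows: total corner-gray = 27760  → 179.5440 mm³

179.544


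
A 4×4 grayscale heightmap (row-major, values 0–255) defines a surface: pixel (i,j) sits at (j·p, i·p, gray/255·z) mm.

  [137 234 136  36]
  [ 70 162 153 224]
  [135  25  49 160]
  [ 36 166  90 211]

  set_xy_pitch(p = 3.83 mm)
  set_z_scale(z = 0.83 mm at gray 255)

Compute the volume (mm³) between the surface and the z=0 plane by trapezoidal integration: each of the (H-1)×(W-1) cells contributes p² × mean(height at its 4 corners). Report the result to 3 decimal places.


52.592

height_mm = gray/255 × 0.83; cell vol = 3.83² × mean(4 corners)
unit = 3.83² × 0.83 / (4×255) = 0.0119365 mm³ per gray-sum
row 0: Σ corner-gray over 3 cells = 1837  → 21.9273
row 1: Σ corner-gray over 3 cells = 1367  → 16.3171
row 2: Σ corner-gray over 3 cells = 1202  → 14.3476
Σ rows: total corner-gray = 4406  → 52.5920 mm³


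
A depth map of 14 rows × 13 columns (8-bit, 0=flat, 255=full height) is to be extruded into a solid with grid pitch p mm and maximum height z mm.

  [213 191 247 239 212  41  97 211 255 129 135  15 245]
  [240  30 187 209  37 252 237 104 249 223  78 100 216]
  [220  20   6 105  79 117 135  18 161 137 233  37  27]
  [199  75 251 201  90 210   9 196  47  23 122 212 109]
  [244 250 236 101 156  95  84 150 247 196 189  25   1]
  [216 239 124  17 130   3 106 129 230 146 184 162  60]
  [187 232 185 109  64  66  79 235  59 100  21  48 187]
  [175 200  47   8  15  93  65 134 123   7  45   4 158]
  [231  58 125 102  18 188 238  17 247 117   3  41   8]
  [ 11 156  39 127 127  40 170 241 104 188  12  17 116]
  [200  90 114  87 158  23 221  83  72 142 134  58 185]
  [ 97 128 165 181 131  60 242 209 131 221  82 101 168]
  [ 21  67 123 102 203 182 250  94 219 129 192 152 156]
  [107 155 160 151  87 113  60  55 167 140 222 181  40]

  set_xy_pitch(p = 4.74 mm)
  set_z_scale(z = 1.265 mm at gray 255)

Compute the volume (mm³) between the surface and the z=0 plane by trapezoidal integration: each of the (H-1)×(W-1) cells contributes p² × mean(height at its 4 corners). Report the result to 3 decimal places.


height_mm = gray/255 × 1.265; cell vol = 4.74² × mean(4 corners)
unit = 4.74² × 1.265 / (4×255) = 0.0278642 mm³ per gray-sum
row 0: Σ corner-gray over 12 cells = 7870  → 219.2915
row 1: Σ corner-gray over 12 cells = 6211  → 173.0647
row 2: Σ corner-gray over 12 cells = 5523  → 153.8941
row 3: Σ corner-gray over 12 cells = 6883  → 191.7895
row 4: Σ corner-gray over 12 cells = 6919  → 192.7926
row 5: Σ corner-gray over 12 cells = 5986  → 166.7953
row 6: Σ corner-gray over 12 cells = 4585  → 127.7575
row 7: Σ corner-gray over 12 cells = 4362  → 121.5438
row 8: Σ corner-gray over 12 cells = 5116  → 142.5534
row 9: Σ corner-gray over 12 cells = 5318  → 148.1820
row 10: Σ corner-gray over 12 cells = 6316  → 175.9905
row 11: Σ corner-gray over 12 cells = 7170  → 199.7865
row 12: Σ corner-gray over 12 cells = 6732  → 187.5820
Σ rows: total corner-gray = 78991  → 2201.0233 mm³

2201.023


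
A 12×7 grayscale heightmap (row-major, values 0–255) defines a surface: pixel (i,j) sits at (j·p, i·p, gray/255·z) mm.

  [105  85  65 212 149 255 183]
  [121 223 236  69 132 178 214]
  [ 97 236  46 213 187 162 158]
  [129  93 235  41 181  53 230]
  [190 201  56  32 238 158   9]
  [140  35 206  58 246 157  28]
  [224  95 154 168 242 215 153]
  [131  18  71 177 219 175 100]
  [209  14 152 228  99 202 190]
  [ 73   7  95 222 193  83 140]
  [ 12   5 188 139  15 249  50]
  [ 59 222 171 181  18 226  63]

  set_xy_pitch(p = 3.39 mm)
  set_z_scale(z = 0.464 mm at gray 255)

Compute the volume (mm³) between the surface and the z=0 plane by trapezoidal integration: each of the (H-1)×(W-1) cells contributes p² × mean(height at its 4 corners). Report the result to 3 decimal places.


height_mm = gray/255 × 0.464; cell vol = 3.39² × mean(4 corners)
unit = 3.39² × 0.464 / (4×255) = 0.00522778 mm³ per gray-sum
row 0: Σ corner-gray over 6 cells = 3831  → 20.0276
row 1: Σ corner-gray over 6 cells = 3954  → 20.6706
row 2: Σ corner-gray over 6 cells = 3508  → 18.3390
row 3: Σ corner-gray over 6 cells = 3134  → 16.3839
row 4: Σ corner-gray over 6 cells = 3141  → 16.4205
row 5: Σ corner-gray over 6 cells = 3697  → 19.3271
row 6: Σ corner-gray over 6 cells = 3676  → 19.2173
row 7: Σ corner-gray over 6 cells = 3340  → 17.4608
row 8: Σ corner-gray over 6 cells = 3202  → 16.7393
row 9: Σ corner-gray over 6 cells = 2667  → 13.9425
row 10: Σ corner-gray over 6 cells = 3012  → 15.7461
Σ rows: total corner-gray = 37162  → 194.2747 mm³

194.275


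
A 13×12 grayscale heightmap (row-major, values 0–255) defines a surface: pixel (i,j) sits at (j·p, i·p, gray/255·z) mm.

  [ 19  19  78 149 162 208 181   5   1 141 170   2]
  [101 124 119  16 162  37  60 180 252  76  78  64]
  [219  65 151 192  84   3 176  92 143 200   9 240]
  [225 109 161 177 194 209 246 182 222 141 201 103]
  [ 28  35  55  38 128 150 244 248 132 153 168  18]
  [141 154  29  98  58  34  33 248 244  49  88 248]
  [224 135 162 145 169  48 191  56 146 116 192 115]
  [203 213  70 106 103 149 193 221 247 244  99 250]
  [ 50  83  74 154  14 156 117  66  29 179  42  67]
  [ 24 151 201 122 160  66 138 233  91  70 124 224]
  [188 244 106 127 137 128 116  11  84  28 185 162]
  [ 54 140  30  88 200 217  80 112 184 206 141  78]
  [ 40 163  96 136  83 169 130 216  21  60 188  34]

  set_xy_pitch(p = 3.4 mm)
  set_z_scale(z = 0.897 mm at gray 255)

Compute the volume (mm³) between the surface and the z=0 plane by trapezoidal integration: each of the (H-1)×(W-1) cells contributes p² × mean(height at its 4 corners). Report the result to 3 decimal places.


691.725

height_mm = gray/255 × 0.897; cell vol = 3.4² × mean(4 corners)
unit = 3.4² × 0.897 / (4×255) = 0.010166 mm³ per gray-sum
row 0: Σ corner-gray over 11 cells = 4622  → 46.9873
row 1: Σ corner-gray over 11 cells = 5062  → 51.4603
row 2: Σ corner-gray over 11 cells = 6701  → 68.1224
row 3: Σ corner-gray over 11 cells = 6760  → 68.7222
row 4: Σ corner-gray over 11 cells = 5207  → 52.9344
row 5: Σ corner-gray over 11 cells = 5518  → 56.0960
row 6: Σ corner-gray over 11 cells = 6802  → 69.1491
row 7: Σ corner-gray over 11 cells = 5688  → 57.8242
row 8: Σ corner-gray over 11 cells = 4905  → 49.8642
row 9: Σ corner-gray over 11 cells = 5642  → 57.3566
row 10: Σ corner-gray over 11 cells = 5610  → 57.0313
row 11: Σ corner-gray over 11 cells = 5526  → 56.1773
Σ rows: total corner-gray = 68043  → 691.7251 mm³


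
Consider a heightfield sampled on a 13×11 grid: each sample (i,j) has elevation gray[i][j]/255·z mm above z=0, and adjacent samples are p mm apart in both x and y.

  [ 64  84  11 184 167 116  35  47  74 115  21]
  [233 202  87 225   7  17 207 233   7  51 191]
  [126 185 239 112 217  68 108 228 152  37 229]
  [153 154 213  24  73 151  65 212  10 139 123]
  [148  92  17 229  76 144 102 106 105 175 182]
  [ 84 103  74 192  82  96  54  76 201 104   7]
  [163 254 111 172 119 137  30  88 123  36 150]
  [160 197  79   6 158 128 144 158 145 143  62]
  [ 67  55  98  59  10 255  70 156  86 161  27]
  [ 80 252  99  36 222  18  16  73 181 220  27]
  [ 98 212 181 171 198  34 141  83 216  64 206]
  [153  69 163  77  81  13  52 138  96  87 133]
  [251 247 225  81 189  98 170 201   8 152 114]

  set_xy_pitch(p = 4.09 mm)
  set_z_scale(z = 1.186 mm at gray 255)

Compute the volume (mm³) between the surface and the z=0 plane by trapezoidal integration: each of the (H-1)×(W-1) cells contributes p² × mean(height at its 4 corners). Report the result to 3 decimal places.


1123.267

height_mm = gray/255 × 1.186; cell vol = 4.09² × mean(4 corners)
unit = 4.09² × 1.186 / (4×255) = 0.0194505 mm³ per gray-sum
row 0: Σ corner-gray over 10 cells = 4247  → 82.6063
row 1: Σ corner-gray over 10 cells = 5543  → 107.8142
row 2: Σ corner-gray over 10 cells = 5405  → 105.1300
row 3: Σ corner-gray over 10 cells = 4780  → 92.9735
row 4: Σ corner-gray over 10 cells = 4477  → 87.0800
row 5: Σ corner-gray over 10 cells = 4508  → 87.6829
row 6: Σ corner-gray over 10 cells = 4991  → 97.0775
row 7: Σ corner-gray over 10 cells = 4532  → 88.1497
row 8: Σ corner-gray over 10 cells = 4335  → 84.3180
row 9: Σ corner-gray over 10 cells = 5245  → 102.0180
row 10: Σ corner-gray over 10 cells = 4742  → 92.2343
row 11: Σ corner-gray over 10 cells = 4945  → 96.1828
Σ rows: total corner-gray = 57750  → 1123.2673 mm³


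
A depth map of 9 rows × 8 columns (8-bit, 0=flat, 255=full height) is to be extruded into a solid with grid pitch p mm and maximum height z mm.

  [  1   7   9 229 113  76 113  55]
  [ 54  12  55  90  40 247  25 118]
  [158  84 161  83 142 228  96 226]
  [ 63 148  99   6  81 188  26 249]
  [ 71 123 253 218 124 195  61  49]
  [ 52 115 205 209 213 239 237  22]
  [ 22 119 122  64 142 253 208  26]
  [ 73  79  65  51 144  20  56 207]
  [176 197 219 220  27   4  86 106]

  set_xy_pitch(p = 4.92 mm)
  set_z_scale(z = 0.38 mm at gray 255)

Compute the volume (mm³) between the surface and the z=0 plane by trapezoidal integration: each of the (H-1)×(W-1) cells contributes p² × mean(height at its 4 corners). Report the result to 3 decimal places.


243.686

height_mm = gray/255 × 0.38; cell vol = 4.92² × mean(4 corners)
unit = 4.92² × 0.38 / (4×255) = 0.00901807 mm³ per gray-sum
row 0: Σ corner-gray over 7 cells = 2260  → 20.3808
row 1: Σ corner-gray over 7 cells = 3082  → 27.7937
row 2: Σ corner-gray over 7 cells = 3380  → 30.4811
row 3: Σ corner-gray over 7 cells = 3476  → 31.3468
row 4: Σ corner-gray over 7 cells = 4578  → 41.2847
row 5: Σ corner-gray over 7 cells = 4374  → 39.4450
row 6: Σ corner-gray over 7 cells = 2974  → 26.8197
row 7: Σ corner-gray over 7 cells = 2898  → 26.1344
Σ rows: total corner-gray = 27022  → 243.6863 mm³


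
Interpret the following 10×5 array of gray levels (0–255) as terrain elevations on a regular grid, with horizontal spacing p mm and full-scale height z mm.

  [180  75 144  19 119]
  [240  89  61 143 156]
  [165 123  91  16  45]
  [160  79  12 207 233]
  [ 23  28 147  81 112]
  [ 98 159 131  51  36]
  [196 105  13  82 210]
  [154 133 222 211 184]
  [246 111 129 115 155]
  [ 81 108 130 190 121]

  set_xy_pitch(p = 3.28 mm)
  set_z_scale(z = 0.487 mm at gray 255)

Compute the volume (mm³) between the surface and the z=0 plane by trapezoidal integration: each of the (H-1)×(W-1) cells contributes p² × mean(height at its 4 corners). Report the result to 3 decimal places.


86.372

height_mm = gray/255 × 0.487; cell vol = 3.28² × mean(4 corners)
unit = 3.28² × 0.487 / (4×255) = 0.00513661 mm³ per gray-sum
row 0: Σ corner-gray over 4 cells = 1757  → 9.0250
row 1: Σ corner-gray over 4 cells = 1652  → 8.4857
row 2: Σ corner-gray over 4 cells = 1659  → 8.5216
row 3: Σ corner-gray over 4 cells = 1636  → 8.4035
row 4: Σ corner-gray over 4 cells = 1463  → 7.5149
row 5: Σ corner-gray over 4 cells = 1622  → 8.3316
row 6: Σ corner-gray over 4 cells = 2276  → 11.6909
row 7: Σ corner-gray over 4 cells = 2581  → 13.2576
row 8: Σ corner-gray over 4 cells = 2169  → 11.1413
Σ rows: total corner-gray = 16815  → 86.3721 mm³


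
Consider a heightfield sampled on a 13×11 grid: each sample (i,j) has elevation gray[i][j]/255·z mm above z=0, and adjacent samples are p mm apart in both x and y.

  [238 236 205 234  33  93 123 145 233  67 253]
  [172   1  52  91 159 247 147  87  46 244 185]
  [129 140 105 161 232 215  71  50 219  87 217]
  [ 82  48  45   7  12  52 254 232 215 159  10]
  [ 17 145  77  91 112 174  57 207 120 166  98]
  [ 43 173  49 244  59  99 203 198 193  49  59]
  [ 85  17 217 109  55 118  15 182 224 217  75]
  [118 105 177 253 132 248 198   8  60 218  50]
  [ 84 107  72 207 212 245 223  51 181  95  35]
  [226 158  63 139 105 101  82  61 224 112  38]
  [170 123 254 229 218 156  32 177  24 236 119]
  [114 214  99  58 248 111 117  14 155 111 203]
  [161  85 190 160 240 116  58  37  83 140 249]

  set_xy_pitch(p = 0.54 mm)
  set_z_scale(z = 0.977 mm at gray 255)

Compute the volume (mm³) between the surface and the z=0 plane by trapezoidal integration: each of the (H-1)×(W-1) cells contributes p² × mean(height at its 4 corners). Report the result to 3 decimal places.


17.864

height_mm = gray/255 × 0.977; cell vol = 0.54² × mean(4 corners)
unit = 0.54² × 0.977 / (4×255) = 0.000279307 mm³ per gray-sum
row 0: Σ corner-gray over 10 cells = 5734  → 1.6015
row 1: Σ corner-gray over 10 cells = 5411  → 1.5113
row 2: Σ corner-gray over 10 cells = 5046  → 1.4094
row 3: Σ corner-gray over 10 cells = 4553  → 1.2717
row 4: Σ corner-gray over 10 cells = 5049  → 1.4102
row 5: Σ corner-gray over 10 cells = 5104  → 1.4256
row 6: Σ corner-gray over 10 cells = 5434  → 1.5178
row 7: Σ corner-gray over 10 cells = 5871  → 1.6398
row 8: Σ corner-gray over 10 cells = 5259  → 1.4689
row 9: Σ corner-gray over 10 cells = 5541  → 1.5476
row 10: Σ corner-gray over 10 cells = 5758  → 1.6083
row 11: Σ corner-gray over 10 cells = 5199  → 1.4521
Σ rows: total corner-gray = 63959  → 17.8642 mm³


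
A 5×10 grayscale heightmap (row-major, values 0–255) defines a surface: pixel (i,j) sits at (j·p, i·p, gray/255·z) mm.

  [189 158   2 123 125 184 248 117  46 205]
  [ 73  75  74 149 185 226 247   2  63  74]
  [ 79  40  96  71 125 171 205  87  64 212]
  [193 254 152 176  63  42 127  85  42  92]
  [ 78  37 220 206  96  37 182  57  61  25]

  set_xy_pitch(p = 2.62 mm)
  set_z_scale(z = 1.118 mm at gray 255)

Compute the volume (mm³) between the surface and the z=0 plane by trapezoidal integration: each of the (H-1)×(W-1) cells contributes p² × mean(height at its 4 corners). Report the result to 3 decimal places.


height_mm = gray/255 × 1.118; cell vol = 2.62² × mean(4 corners)
unit = 2.62² × 1.118 / (4×255) = 0.00752392 mm³ per gray-sum
row 0: Σ corner-gray over 9 cells = 4589  → 34.5273
row 1: Σ corner-gray over 9 cells = 4198  → 31.5854
row 2: Σ corner-gray over 9 cells = 4176  → 31.4199
row 3: Σ corner-gray over 9 cells = 4062  → 30.5622
Σ rows: total corner-gray = 17025  → 128.0948 mm³

128.095


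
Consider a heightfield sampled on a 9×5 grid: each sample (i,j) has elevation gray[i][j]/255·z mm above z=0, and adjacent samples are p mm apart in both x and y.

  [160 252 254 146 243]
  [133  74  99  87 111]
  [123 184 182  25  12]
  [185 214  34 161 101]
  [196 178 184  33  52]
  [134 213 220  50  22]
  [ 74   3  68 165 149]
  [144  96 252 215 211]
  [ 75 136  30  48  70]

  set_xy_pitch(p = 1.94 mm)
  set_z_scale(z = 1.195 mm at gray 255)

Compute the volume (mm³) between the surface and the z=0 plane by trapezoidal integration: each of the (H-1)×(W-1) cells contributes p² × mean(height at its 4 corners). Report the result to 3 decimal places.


72.851

height_mm = gray/255 × 1.195; cell vol = 1.94² × mean(4 corners)
unit = 1.94² × 1.195 / (4×255) = 0.00440932 mm³ per gray-sum
row 0: Σ corner-gray over 4 cells = 2471  → 10.8954
row 1: Σ corner-gray over 4 cells = 1681  → 7.4121
row 2: Σ corner-gray over 4 cells = 2021  → 8.9112
row 3: Σ corner-gray over 4 cells = 2142  → 9.4448
row 4: Σ corner-gray over 4 cells = 2160  → 9.5241
row 5: Σ corner-gray over 4 cells = 1817  → 8.0117
row 6: Σ corner-gray over 4 cells = 2176  → 9.5947
row 7: Σ corner-gray over 4 cells = 2054  → 9.0567
Σ rows: total corner-gray = 16522  → 72.8507 mm³


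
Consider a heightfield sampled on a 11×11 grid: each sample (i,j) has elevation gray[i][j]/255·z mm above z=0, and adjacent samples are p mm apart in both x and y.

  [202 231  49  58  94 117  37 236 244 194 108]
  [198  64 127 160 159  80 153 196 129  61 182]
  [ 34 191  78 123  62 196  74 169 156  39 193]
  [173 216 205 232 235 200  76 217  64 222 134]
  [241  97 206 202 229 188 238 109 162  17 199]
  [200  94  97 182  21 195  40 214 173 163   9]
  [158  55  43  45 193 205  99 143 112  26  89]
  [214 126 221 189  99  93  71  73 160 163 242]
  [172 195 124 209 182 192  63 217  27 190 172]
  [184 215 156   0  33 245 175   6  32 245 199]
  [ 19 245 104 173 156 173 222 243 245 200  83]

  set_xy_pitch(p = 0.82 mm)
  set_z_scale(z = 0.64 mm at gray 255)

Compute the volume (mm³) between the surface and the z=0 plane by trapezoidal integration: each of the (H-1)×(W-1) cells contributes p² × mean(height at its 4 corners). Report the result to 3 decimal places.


24.036

height_mm = gray/255 × 0.64; cell vol = 0.82² × mean(4 corners)
unit = 0.82² × 0.64 / (4×255) = 0.000421898 mm³ per gray-sum
row 0: Σ corner-gray over 10 cells = 5468  → 2.3069
row 1: Σ corner-gray over 10 cells = 5041  → 2.1268
row 2: Σ corner-gray over 10 cells = 6044  → 2.5500
row 3: Σ corner-gray over 10 cells = 6977  → 2.9436
row 4: Σ corner-gray over 10 cells = 5903  → 2.4905
row 5: Σ corner-gray over 10 cells = 4656  → 1.9644
row 6: Σ corner-gray over 10 cells = 4935  → 2.0821
row 7: Σ corner-gray over 10 cells = 5988  → 2.5263
row 8: Σ corner-gray over 10 cells = 5739  → 2.4213
row 9: Σ corner-gray over 10 cells = 6221  → 2.6246
Σ rows: total corner-gray = 56972  → 24.0364 mm³


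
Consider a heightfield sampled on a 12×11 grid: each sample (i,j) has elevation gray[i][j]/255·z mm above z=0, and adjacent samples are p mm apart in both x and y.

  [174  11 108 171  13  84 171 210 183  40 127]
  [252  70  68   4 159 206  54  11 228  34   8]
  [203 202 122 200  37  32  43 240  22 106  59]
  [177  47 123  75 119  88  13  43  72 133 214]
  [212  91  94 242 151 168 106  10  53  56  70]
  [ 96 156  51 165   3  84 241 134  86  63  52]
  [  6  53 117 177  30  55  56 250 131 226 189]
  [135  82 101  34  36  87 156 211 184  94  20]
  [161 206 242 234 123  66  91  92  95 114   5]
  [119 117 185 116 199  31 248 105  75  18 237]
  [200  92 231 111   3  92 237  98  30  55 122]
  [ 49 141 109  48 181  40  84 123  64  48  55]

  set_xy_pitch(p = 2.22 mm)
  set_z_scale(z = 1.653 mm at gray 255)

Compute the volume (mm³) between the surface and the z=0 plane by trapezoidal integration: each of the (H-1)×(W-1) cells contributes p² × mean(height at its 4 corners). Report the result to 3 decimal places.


388.970

height_mm = gray/255 × 1.653; cell vol = 2.22² × mean(4 corners)
unit = 2.22² × 1.653 / (4×255) = 0.00798691 mm³ per gray-sum
row 0: Σ corner-gray over 10 cells = 4211  → 33.6329
row 1: Σ corner-gray over 10 cells = 4198  → 33.5290
row 2: Σ corner-gray over 10 cells = 4087  → 32.6425
row 3: Σ corner-gray over 10 cells = 4041  → 32.2751
row 4: Σ corner-gray over 10 cells = 4338  → 34.6472
row 5: Σ corner-gray over 10 cells = 4499  → 35.9331
row 6: Σ corner-gray over 10 cells = 4510  → 36.0210
row 7: Σ corner-gray over 10 cells = 4817  → 38.4729
row 8: Σ corner-gray over 10 cells = 5236  → 41.8194
row 9: Σ corner-gray over 10 cells = 4764  → 38.0496
row 10: Σ corner-gray over 10 cells = 4000  → 31.9476
Σ rows: total corner-gray = 48701  → 388.9704 mm³


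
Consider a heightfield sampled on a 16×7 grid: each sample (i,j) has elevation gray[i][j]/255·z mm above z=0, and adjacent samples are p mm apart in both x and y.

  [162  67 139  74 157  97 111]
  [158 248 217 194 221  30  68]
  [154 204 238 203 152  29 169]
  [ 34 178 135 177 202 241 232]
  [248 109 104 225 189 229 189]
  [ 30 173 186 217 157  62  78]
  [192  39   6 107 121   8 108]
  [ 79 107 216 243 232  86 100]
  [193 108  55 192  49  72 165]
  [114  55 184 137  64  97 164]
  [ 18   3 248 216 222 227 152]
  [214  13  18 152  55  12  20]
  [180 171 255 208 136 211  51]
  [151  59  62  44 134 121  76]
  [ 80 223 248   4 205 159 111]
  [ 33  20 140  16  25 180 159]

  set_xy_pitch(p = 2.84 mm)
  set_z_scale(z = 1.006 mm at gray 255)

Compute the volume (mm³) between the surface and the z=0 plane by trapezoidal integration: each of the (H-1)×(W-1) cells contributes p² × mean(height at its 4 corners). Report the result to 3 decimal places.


389.527

height_mm = gray/255 × 1.006; cell vol = 2.84² × mean(4 corners)
unit = 2.84² × 1.006 / (4×255) = 0.0079549 mm³ per gray-sum
row 0: Σ corner-gray over 6 cells = 3387  → 26.9432
row 1: Σ corner-gray over 6 cells = 4021  → 31.9866
row 2: Σ corner-gray over 6 cells = 4107  → 32.6708
row 3: Σ corner-gray over 6 cells = 4281  → 34.0549
row 4: Σ corner-gray over 6 cells = 3847  → 30.6025
row 5: Σ corner-gray over 6 cells = 2560  → 20.3645
row 6: Σ corner-gray over 6 cells = 2809  → 22.3453
row 7: Σ corner-gray over 6 cells = 3257  → 25.9091
row 8: Σ corner-gray over 6 cells = 2662  → 21.1759
row 9: Σ corner-gray over 6 cells = 3354  → 26.6807
row 10: Σ corner-gray over 6 cells = 2736  → 21.7646
row 11: Σ corner-gray over 6 cells = 2927  → 23.2840
row 12: Σ corner-gray over 6 cells = 3260  → 25.9330
row 13: Σ corner-gray over 6 cells = 2936  → 23.3556
row 14: Σ corner-gray over 6 cells = 2823  → 22.4567
Σ rows: total corner-gray = 48967  → 389.5274 mm³


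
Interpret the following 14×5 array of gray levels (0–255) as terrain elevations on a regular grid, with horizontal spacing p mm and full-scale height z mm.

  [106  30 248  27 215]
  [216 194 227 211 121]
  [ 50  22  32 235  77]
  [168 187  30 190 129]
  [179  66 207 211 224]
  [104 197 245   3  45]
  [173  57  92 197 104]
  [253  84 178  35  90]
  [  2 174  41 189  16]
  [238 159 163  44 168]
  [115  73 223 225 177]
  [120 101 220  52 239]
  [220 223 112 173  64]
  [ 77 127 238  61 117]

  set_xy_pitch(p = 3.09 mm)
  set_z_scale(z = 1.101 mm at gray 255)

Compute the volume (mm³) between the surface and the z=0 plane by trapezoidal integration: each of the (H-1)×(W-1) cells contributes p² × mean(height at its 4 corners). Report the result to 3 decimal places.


297.327

height_mm = gray/255 × 1.101; cell vol = 3.09² × mean(4 corners)
unit = 3.09² × 1.101 / (4×255) = 0.0103063 mm³ per gray-sum
row 0: Σ corner-gray over 4 cells = 2532  → 26.0956
row 1: Σ corner-gray over 4 cells = 2306  → 23.7664
row 2: Σ corner-gray over 4 cells = 1816  → 18.7163
row 3: Σ corner-gray over 4 cells = 2482  → 25.5803
row 4: Σ corner-gray over 4 cells = 2410  → 24.8383
row 5: Σ corner-gray over 4 cells = 2008  → 20.6951
row 6: Σ corner-gray over 4 cells = 1906  → 19.6439
row 7: Σ corner-gray over 4 cells = 1763  → 18.1701
row 8: Σ corner-gray over 4 cells = 1964  → 20.2416
row 9: Σ corner-gray over 4 cells = 2472  → 25.4773
row 10: Σ corner-gray over 4 cells = 2439  → 25.1371
row 11: Σ corner-gray over 4 cells = 2405  → 24.7867
row 12: Σ corner-gray over 4 cells = 2346  → 24.1787
Σ rows: total corner-gray = 28849  → 297.3274 mm³
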